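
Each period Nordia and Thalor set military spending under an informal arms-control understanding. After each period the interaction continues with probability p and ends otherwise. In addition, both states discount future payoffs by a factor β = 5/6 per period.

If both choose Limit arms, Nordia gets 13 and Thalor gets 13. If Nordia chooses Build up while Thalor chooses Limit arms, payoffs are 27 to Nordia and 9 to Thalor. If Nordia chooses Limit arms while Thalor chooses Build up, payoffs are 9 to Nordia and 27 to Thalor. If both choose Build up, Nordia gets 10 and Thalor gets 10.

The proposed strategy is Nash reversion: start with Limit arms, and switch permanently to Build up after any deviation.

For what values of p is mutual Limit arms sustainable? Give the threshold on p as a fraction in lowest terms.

84/85

With continuation probability p and discount β, the effective per-period discount factor is βp.
Grim-trigger IC: βp ≥ (27−13)/(27−10) = 14/17.
So p ≥ (14/17)/(5/6) = 84/85.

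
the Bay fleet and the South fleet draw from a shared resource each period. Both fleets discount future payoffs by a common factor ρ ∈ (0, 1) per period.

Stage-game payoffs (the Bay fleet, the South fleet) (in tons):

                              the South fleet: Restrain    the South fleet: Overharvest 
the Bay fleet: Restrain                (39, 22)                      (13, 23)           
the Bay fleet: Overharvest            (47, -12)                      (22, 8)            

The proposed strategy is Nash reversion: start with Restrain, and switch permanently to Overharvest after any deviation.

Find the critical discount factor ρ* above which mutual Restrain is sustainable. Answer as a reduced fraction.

For the Bay fleet: deviation gain 47−39 = 8, per-period punishment loss 39−22 = 17. IC gives ρ ≥ 8/25.
For the South fleet: gain 1, loss 14 per period, so ρ ≥ 1/15.
The tighter constraint is the Bay fleet's, so cooperation needs ρ ≥ 8/25.

8/25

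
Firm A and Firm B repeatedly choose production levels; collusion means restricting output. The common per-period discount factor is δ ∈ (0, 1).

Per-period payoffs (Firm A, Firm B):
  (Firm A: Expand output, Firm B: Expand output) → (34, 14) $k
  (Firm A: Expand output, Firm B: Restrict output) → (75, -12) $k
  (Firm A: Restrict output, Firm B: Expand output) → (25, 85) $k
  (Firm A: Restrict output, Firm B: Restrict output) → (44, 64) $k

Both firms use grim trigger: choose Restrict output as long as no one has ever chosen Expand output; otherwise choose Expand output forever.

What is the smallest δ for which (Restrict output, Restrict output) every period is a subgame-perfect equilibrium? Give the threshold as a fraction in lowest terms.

31/41

For Firm A: deviation gain 75−44 = 31, per-period punishment loss 44−34 = 10. IC gives δ ≥ 31/41.
For Firm B: gain 21, loss 50 per period, so δ ≥ 21/71.
The tighter constraint is Firm A's, so cooperation needs δ ≥ 31/41.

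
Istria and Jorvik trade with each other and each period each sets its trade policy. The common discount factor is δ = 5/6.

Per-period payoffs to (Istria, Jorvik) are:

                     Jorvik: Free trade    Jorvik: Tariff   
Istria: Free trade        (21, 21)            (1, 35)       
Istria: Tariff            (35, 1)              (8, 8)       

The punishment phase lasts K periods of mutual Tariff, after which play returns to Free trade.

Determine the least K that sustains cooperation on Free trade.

2

Need Σ_{k=1}^{K} δ^k ≥ (35−21)/(21−8) = 1.0769 at δ = 5/6.
At K = 1 the sum is 0.8333 < 1.0769; at K = 2 it is 1.5278 ≥ 1.0769.
So the minimum punishment length is K = 2.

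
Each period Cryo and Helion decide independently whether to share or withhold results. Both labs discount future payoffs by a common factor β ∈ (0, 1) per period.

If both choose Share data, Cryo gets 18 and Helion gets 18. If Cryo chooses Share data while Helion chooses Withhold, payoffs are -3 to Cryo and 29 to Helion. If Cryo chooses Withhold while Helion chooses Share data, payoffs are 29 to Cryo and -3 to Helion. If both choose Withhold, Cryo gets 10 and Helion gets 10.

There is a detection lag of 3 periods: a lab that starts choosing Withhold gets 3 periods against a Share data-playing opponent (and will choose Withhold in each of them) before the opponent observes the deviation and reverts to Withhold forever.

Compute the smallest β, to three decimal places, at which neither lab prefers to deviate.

0.833

Deviating for the 3 undetected periods gains 29−18 = 11 per period over cooperation, then loses 18−10 = 8 per period forever once punishment starts.
Gain: 11(1 + β + … + β^2); loss: 8·β^3/(1−β).
No profitable deviation ⇔ 11(1−β^3) ≤ 8·β^3, i.e. β^3 ≥ 11/(11+8) = 11/19.
Hence β ≥ (11/19)^(1/3) ≈ 0.833.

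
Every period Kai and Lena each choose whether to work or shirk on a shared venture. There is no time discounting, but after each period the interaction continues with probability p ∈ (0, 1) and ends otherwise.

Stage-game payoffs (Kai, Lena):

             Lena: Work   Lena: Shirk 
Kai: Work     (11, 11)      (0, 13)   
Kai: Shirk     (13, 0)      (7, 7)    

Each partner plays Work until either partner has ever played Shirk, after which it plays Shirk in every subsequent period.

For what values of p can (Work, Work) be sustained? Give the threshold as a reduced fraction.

1/3

With no time discounting, the continuation probability p plays the role of the discount factor.
Grim-trigger IC: 11/(1−p) ≥ 13 + 7p/(1−p) ⇒ p ≥ (13−11)/(13−7) = 1/3.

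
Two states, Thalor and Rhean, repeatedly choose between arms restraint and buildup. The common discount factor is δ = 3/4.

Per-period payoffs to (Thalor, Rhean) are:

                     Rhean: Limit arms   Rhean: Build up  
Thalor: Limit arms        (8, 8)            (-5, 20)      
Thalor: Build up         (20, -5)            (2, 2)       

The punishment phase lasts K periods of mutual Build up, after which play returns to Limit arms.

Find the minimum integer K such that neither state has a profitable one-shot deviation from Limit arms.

4

IC: δ(1−δ^K)/(1−δ) ≥ (20−8)/(8−2) = 2.
With δ = 3/4: need 1 − δ^K ≥ 2·(1−3/4)/(3/4), i.e. δ^K ≤ 0.3333.
Since (3/4)^3 = 0.4219 and (3/4)^4 = 0.3164, the smallest such K is 4.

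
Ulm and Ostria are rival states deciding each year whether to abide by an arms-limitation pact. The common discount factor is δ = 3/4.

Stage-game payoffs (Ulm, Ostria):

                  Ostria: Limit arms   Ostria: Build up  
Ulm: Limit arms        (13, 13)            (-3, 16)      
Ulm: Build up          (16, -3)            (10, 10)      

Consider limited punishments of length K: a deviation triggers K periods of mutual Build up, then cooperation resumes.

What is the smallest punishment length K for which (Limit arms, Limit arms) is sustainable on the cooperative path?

IC: δ(1−δ^K)/(1−δ) ≥ (16−13)/(13−10) = 1.
With δ = 3/4: need 1 − δ^K ≥ 1·(1−3/4)/(3/4), i.e. δ^K ≤ 0.6667.
Since (3/4)^1 = 0.7500 and (3/4)^2 = 0.5625, the smallest such K is 2.

2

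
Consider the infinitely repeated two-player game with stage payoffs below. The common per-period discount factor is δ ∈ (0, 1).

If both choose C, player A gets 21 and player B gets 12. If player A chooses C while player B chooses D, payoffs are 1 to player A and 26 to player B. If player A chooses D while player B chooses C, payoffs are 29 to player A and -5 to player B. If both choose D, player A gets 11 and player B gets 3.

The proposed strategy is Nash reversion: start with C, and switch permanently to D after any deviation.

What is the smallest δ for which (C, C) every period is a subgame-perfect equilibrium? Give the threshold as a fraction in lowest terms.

14/23

player A's threshold: (29−21)/(29−11) = 4/9.
player B's threshold: (26−12)/(26−3) = 14/23.
4/9 < 14/23, so player B binds and δ* = 14/23.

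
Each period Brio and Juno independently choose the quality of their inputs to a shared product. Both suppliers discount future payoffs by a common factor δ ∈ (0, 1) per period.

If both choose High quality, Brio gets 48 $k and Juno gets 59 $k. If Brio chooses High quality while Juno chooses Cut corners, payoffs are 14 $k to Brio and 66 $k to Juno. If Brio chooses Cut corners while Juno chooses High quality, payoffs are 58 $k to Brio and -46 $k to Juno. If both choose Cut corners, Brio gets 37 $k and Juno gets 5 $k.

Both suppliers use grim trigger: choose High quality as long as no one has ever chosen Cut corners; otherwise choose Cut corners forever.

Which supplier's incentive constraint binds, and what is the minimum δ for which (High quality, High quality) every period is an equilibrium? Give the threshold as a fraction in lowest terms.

Brio; δ ≥ 10/21

For Brio: deviation gain 58−48 = 10, per-period punishment loss 48−37 = 11. IC gives δ ≥ 10/21.
For Juno: gain 7, loss 54 per period, so δ ≥ 7/61.
The tighter constraint is Brio's, so cooperation needs δ ≥ 10/21.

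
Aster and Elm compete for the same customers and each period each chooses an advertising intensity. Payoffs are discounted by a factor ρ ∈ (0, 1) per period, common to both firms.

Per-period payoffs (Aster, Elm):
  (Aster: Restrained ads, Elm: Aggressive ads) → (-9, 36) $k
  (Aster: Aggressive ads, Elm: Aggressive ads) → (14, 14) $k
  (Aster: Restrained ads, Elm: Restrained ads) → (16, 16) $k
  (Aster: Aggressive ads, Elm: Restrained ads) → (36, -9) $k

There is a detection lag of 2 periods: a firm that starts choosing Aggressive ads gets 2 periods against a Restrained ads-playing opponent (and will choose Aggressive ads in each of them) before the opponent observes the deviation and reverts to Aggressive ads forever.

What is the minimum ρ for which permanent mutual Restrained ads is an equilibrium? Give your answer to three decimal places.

Deviating for the 2 undetected periods gains 36−16 = 20 per period over cooperation, then loses 16−14 = 2 per period forever once punishment starts.
Gain: 20(1 + ρ + … + ρ^1); loss: 2·ρ^2/(1−ρ).
No profitable deviation ⇔ 20(1−ρ^2) ≤ 2·ρ^2, i.e. ρ^2 ≥ 20/(20+2) = 10/11.
Hence ρ ≥ (10/11)^(1/2) ≈ 0.953.

0.953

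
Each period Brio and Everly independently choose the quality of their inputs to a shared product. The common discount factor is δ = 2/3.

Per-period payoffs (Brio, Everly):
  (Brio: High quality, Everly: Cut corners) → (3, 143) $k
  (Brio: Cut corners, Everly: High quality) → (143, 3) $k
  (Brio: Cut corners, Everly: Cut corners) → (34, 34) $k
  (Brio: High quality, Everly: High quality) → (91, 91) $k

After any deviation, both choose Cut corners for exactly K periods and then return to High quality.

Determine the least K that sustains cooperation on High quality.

IC: δ(1−δ^K)/(1−δ) ≥ (143−91)/(91−34) = 52/57.
With δ = 2/3: need 1 − δ^K ≥ 52/57·(1−2/3)/(2/3), i.e. δ^K ≤ 0.5439.
Since (2/3)^1 = 0.6667 and (2/3)^2 = 0.4444, the smallest such K is 2.

2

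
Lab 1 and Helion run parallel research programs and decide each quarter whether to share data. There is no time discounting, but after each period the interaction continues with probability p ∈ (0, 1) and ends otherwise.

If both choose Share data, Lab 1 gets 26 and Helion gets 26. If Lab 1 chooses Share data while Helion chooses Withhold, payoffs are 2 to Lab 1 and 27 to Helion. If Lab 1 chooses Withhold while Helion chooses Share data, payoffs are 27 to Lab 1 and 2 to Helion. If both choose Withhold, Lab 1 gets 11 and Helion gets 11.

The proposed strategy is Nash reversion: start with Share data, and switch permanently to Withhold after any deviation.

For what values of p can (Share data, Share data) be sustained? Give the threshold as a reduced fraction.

With no time discounting, the continuation probability p plays the role of the discount factor.
Grim-trigger IC: 26/(1−p) ≥ 27 + 11p/(1−p) ⇒ p ≥ (27−26)/(27−11) = 1/16.

1/16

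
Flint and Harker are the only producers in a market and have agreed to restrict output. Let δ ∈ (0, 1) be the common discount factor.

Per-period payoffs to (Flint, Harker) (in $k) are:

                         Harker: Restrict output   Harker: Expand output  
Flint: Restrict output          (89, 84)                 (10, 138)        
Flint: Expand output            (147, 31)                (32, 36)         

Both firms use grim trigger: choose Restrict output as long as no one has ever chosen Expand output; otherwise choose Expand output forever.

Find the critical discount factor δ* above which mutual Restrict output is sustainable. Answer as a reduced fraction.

9/17

Flint's threshold: (147−89)/(147−32) = 58/115.
Harker's threshold: (138−84)/(138−36) = 9/17.
58/115 < 9/17, so Harker binds and δ* = 9/17.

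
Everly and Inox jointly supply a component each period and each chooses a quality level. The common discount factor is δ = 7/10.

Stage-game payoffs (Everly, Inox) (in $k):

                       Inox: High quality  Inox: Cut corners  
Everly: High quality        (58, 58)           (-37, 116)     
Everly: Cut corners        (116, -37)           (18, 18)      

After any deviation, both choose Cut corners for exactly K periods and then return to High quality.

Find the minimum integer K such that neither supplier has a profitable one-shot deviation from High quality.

No profitable deviation requires (58−18)(δ+…+δ^K) ≥ 116−58, i.e. δ+…+δ^K ≥ 29/20 ≈ 1.4500.
With δ = 7/10, the partial sums are K=1: 0.7000, K=2: 1.1900, K=3: 1.5330.
K = 3 is the first length at which the sum reaches 1.4500.

3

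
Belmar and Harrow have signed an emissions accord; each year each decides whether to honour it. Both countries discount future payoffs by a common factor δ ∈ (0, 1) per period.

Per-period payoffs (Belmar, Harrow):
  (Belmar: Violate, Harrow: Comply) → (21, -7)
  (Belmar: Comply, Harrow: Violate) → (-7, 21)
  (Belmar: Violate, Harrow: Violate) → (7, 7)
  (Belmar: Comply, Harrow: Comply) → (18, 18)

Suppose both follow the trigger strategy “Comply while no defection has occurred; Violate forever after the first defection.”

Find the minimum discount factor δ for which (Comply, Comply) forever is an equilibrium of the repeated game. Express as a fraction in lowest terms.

3/14

One-period gain from deviating is 21 − 18 = 3. The loss is 18 − 7 = 11 in every subsequent period, with present value 11·δ/(1−δ).
Deviation is unprofitable when 11·δ/(1−δ) ≥ 3, i.e. δ/(1−δ) ≥ 3/11.
Equivalently δ ≥ 3/(3+11) = 3/14.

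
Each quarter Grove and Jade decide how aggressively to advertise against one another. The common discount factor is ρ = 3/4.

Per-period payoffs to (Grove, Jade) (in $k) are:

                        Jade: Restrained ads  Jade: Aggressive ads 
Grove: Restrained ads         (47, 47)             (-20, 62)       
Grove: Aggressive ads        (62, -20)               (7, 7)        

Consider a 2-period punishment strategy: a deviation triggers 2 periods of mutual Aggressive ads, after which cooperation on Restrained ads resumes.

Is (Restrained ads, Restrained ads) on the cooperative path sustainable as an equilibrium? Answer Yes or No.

Yes

IC: ρ+…+ρ^2 ≥ (62−47)/(47−7) = 3/8.
At ρ = 3/4: partial sum = 1.3125 ≥ 0.3750. Cooperation sustainable.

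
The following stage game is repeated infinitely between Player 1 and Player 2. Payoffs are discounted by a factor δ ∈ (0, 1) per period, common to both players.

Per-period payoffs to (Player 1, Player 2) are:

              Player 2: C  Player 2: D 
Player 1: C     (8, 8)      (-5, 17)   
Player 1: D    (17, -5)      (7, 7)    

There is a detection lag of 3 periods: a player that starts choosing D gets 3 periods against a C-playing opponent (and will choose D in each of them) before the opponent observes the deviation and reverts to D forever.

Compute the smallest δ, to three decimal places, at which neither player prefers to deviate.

The best deviation is to choose D for all 3 undetected periods, earning 17 each, then 7 forever once detected.
Deviation value: 17(1−δ^3)/(1−δ) + 7δ^3/(1−δ); cooperation value: 8/(1−δ).
IC: 8 ≥ 17(1−δ^3) + 7δ^3 = 17 − 10δ^3.
So δ^3 ≥ 9/10, giving δ ≥ (9/10)^(1/3) ≈ 0.965.

0.965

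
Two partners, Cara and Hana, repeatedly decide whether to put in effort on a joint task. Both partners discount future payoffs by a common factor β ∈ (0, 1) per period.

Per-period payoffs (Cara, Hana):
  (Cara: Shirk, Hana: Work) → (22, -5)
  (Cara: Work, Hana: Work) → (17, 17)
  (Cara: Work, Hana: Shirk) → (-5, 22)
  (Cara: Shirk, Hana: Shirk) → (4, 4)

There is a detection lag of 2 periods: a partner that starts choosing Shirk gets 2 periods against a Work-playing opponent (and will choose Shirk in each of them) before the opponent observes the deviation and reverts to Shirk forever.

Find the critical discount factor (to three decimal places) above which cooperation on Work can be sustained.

Deviating for the 2 undetected periods gains 22−17 = 5 per period over cooperation, then loses 17−4 = 13 per period forever once punishment starts.
Gain: 5(1 + β + … + β^1); loss: 13·β^2/(1−β).
No profitable deviation ⇔ 5(1−β^2) ≤ 13·β^2, i.e. β^2 ≥ 5/(5+13) = 5/18.
Hence β ≥ (5/18)^(1/2) ≈ 0.527.

0.527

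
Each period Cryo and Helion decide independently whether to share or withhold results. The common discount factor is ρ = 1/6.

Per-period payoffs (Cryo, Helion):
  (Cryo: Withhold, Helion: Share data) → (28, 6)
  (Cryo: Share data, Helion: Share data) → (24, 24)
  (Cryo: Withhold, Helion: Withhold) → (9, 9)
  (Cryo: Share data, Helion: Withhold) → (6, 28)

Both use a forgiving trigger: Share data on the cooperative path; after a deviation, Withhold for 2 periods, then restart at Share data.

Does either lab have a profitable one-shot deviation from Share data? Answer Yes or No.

Yes

Comparing payoff streams over the 3 periods until play realigns: cooperate → 24(1+ρ+…+ρ^2); deviate → 28 + 9(ρ+…+ρ^2).
Cooperation is sustained iff (24−9)(ρ+…+ρ^2) ≥ 28−24.
ρ+…+ρ^2 = 1/6·(1−(1/6)^2)/(1−1/6) = 0.1944, and (28−24)/(24−9) = 0.2667.
0.1944 < 0.2667, so cooperation is not sustainable.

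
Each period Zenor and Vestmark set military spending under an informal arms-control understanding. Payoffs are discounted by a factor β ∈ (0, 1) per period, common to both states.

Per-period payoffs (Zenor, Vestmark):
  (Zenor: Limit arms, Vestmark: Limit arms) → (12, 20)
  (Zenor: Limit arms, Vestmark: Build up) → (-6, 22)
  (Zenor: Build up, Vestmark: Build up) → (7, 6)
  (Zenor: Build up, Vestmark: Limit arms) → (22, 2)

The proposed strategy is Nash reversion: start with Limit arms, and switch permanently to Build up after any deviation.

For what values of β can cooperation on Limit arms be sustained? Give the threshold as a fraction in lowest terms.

Zenor's threshold: (22−12)/(22−7) = 2/3.
Vestmark's threshold: (22−20)/(22−6) = 1/8.
2/3 > 1/8, so Zenor binds and β* = 2/3.

2/3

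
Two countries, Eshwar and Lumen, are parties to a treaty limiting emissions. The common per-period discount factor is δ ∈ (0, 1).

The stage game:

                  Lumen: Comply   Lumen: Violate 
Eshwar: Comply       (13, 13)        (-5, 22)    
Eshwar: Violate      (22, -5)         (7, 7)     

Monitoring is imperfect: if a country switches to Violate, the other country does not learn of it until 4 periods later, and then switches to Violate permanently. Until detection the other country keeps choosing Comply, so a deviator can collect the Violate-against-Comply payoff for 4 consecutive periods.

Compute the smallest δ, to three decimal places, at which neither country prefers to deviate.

A deviator earns 22 for 4 periods, then 7 forever; cooperating earns 13 forever. Multiplying the IC by (1−δ):
13 ≥ 22(1−δ^4) + 7δ^4, so 15·δ^4 ≥ 9 and δ^4 ≥ 3/5.
δ ≥ (3/5)^(1/4) ≈ 0.880.

0.880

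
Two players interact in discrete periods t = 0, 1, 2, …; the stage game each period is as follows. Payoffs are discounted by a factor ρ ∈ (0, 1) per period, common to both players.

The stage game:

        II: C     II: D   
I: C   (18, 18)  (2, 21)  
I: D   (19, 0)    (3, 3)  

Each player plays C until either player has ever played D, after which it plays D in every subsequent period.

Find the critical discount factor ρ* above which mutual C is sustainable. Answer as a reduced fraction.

I's threshold: (19−18)/(19−3) = 1/16.
II's threshold: (21−18)/(21−3) = 1/6.
1/16 < 1/6, so II binds and ρ* = 1/6.

1/6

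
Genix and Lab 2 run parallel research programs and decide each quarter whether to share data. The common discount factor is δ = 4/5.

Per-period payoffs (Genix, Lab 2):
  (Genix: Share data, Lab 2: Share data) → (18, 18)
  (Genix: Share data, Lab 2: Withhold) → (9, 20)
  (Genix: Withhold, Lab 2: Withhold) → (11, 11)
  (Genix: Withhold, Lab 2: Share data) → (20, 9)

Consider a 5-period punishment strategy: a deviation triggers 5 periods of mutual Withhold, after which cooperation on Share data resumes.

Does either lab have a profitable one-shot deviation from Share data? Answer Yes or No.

No

Comparing payoff streams over the 6 periods until play realigns: cooperate → 18(1+δ+…+δ^5); deviate → 20 + 11(δ+…+δ^5).
Cooperation is sustained iff (18−11)(δ+…+δ^5) ≥ 20−18.
δ+…+δ^5 = 4/5·(1−(4/5)^5)/(1−4/5) = 2.6893, and (20−18)/(18−11) = 0.2857.
2.6893 ≥ 0.2857, so cooperation is sustainable.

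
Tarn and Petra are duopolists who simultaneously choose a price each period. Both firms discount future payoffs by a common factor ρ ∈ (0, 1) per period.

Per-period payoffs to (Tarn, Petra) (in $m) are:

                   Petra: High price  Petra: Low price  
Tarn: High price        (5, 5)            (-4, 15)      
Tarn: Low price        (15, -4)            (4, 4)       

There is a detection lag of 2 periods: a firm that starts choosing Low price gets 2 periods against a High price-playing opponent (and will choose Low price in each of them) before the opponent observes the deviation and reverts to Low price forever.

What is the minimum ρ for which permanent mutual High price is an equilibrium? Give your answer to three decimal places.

0.953

A deviator earns 15 for 2 periods, then 4 forever; cooperating earns 5 forever. Multiplying the IC by (1−ρ):
5 ≥ 15(1−ρ^2) + 4ρ^2, so 11·ρ^2 ≥ 10 and ρ^2 ≥ 10/11.
ρ ≥ (10/11)^(1/2) ≈ 0.953.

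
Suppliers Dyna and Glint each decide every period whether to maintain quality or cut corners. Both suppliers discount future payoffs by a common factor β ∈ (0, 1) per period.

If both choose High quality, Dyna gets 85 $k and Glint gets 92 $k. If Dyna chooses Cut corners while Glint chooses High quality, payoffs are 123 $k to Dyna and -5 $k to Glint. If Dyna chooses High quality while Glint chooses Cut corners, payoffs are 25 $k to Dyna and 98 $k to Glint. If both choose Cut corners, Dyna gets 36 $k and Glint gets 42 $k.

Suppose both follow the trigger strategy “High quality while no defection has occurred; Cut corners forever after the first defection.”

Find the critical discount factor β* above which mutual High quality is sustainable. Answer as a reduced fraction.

For Dyna: deviation gain 123−85 = 38, per-period punishment loss 85−36 = 49. IC gives β ≥ 38/87.
For Glint: gain 6, loss 50 per period, so β ≥ 6/56 = 3/28.
The tighter constraint is Dyna's, so cooperation needs β ≥ 38/87.

38/87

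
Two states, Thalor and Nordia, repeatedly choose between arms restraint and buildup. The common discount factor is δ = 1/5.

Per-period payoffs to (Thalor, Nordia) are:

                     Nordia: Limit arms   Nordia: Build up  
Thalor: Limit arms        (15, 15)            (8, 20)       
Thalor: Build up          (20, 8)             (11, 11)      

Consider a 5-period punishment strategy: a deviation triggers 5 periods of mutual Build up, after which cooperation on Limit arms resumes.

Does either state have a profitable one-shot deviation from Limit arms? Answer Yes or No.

A one-shot deviation gives 20 now, then 11 for 5 periods, then back to 15.
Gain from deviating: (20−15) today; loss: (15−11) in each of the next 5 periods.
No-deviation condition: (15−11)(δ+…+δ^5) ≥ 20−15, i.e. δ+…+δ^5 ≥ 5/4.
At δ = 1/5: δ+…+δ^5 = 0.2499 < 1.2500.
So cooperation is not sustainable.

Yes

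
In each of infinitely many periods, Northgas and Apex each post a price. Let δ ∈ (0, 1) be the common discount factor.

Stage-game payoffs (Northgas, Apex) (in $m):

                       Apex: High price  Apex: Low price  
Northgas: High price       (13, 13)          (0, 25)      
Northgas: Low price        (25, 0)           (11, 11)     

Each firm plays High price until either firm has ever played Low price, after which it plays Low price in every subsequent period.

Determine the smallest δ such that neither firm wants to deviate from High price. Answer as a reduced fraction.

13/(1−δ) ≥ 25 + 11δ/(1−δ)
13 ≥ 25 − 14δ
δ ≥ 12/14 = 6/7.

6/7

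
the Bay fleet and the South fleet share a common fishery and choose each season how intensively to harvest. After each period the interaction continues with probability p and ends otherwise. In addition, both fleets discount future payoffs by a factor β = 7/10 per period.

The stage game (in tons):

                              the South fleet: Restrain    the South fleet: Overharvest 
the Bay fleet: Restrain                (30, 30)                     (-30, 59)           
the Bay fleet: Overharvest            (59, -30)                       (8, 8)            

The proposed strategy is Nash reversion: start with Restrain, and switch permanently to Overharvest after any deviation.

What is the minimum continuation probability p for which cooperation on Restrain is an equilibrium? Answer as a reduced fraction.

Expected continuation weight on next period's payoff is β·p = 7/10·p, which plays the role of the discount factor.
Cooperation requires 7/10·p ≥ (59−30)/(59−8) = 29/51, hence p ≥ 290/357.

290/357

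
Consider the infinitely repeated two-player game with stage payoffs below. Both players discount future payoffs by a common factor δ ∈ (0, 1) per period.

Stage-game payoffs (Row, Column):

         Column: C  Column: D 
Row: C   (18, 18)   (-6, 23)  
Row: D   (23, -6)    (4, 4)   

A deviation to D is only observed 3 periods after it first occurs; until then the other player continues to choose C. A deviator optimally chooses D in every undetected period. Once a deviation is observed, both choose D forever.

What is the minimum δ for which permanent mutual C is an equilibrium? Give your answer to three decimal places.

A deviator earns 23 for 3 periods, then 4 forever; cooperating earns 18 forever. Multiplying the IC by (1−δ):
18 ≥ 23(1−δ^3) + 4δ^3, so 19·δ^3 ≥ 5 and δ^3 ≥ 5/19.
δ ≥ (5/19)^(1/3) ≈ 0.641.

0.641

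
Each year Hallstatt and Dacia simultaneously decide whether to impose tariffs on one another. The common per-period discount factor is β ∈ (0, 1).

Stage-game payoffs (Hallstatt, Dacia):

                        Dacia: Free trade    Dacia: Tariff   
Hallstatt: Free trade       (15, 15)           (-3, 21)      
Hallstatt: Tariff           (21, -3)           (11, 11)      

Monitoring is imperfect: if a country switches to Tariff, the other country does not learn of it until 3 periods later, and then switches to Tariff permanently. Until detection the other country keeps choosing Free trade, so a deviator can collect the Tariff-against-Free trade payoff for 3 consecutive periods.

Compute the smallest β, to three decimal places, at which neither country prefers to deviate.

0.843

The best deviation is to choose Tariff for all 3 undetected periods, earning 21 each, then 11 forever once detected.
Deviation value: 21(1−β^3)/(1−β) + 11β^3/(1−β); cooperation value: 15/(1−β).
IC: 15 ≥ 21(1−β^3) + 11β^3 = 21 − 10β^3.
So β^3 ≥ 6/10 = 3/5, giving β ≥ (3/5)^(1/3) ≈ 0.843.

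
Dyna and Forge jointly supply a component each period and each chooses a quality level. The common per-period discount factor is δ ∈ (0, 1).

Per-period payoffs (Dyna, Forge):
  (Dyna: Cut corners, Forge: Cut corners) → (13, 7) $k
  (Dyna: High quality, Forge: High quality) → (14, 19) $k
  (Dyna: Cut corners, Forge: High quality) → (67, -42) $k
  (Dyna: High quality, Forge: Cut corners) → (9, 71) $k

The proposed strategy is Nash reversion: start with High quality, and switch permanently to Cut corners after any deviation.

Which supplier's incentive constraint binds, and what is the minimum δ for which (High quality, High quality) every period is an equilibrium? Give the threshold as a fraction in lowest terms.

Dyna; δ ≥ 53/54

Dyna: cooperation gives 14 each period; deviation gives 67 once then 13 forever.
  14/(1−δ) ≥ 67 + 13δ/(1−δ) ⇒ δ ≥ 53/54.
Forge: cooperation gives 19 each period; deviation gives 71 once then 7 forever.
  δ ≥ 52/64 = 13/16.
Both must hold, so the binding constraint is Dyna's: δ ≥ 53/54.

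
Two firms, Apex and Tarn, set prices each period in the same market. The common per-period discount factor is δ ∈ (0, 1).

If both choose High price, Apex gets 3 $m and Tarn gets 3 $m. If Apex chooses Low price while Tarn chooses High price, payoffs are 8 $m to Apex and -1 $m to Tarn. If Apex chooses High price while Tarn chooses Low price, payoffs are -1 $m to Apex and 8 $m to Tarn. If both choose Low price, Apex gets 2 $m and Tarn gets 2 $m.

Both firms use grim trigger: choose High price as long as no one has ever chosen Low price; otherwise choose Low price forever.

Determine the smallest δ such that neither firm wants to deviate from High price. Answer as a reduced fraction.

5/6

One-period gain from deviating is 8 − 3 = 5. The loss is 3 − 2 = 1 in every subsequent period, with present value 1·δ/(1−δ).
Deviation is unprofitable when 1·δ/(1−δ) ≥ 5, i.e. δ/(1−δ) ≥ 5.
Equivalently δ ≥ 5/(5+1) = 5/6.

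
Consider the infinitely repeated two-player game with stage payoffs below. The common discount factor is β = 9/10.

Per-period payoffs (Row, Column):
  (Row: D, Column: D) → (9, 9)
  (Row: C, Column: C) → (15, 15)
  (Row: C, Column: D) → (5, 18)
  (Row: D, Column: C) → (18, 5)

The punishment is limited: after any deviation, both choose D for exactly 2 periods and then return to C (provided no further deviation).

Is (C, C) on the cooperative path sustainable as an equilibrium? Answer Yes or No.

Yes

Comparing payoff streams over the 3 periods until play realigns: cooperate → 15(1+β+…+β^2); deviate → 18 + 9(β+…+β^2).
Cooperation is sustained iff (15−9)(β+…+β^2) ≥ 18−15.
β+…+β^2 = 9/10·(1−(9/10)^2)/(1−9/10) = 1.7100, and (18−15)/(15−9) = 0.5000.
1.7100 ≥ 0.5000, so cooperation is sustainable.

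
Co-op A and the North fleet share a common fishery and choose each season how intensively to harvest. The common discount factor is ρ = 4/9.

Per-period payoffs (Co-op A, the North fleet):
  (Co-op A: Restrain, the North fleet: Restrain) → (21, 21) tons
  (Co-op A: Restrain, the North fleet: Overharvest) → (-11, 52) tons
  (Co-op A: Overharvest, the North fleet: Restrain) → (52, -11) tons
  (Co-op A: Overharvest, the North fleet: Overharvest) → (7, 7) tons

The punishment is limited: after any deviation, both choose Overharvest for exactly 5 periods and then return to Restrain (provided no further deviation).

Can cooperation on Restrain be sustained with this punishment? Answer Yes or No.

IC: ρ+…+ρ^5 ≥ (52−21)/(21−7) = 31/14.
At ρ = 4/9: partial sum = 0.7861 < 2.2143. Cooperation not sustainable.

No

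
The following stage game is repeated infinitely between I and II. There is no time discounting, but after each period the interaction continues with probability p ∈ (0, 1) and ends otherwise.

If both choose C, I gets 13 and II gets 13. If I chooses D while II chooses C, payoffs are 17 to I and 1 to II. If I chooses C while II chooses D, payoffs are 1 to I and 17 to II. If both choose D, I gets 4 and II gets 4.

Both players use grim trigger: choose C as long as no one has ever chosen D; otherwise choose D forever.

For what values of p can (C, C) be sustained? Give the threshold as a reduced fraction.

4/13

Expected cooperation value is 13 + p·13 + p²·13 + … = 13/(1−p); deviation gives 17 + p·4/(1−p).
13 ≥ 17(1−p) + 4p ⇒ 13p ≥ 4 ⇒ p ≥ 4/13.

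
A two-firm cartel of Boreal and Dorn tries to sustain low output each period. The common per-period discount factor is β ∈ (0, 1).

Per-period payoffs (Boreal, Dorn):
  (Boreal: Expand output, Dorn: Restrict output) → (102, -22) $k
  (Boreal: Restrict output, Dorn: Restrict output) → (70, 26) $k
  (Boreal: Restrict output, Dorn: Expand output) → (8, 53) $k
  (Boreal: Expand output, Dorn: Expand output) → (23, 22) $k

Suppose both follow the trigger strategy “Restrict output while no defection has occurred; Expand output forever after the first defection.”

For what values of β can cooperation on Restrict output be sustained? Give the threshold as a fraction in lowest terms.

For Boreal: deviation gain 102−70 = 32, per-period punishment loss 70−23 = 47. IC gives β ≥ 32/79.
For Dorn: gain 27, loss 4 per period, so β ≥ 27/31.
The tighter constraint is Dorn's, so cooperation needs β ≥ 27/31.

27/31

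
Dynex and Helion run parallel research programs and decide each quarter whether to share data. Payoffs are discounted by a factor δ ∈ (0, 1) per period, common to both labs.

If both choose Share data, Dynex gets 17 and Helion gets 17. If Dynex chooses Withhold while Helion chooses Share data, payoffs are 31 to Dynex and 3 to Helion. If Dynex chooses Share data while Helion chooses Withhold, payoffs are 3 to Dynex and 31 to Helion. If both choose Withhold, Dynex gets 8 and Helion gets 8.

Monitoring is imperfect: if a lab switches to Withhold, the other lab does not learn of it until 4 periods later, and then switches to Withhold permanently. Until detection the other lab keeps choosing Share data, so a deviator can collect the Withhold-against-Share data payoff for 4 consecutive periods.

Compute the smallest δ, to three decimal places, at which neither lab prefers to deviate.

A deviator earns 31 for 4 periods, then 8 forever; cooperating earns 17 forever. Multiplying the IC by (1−δ):
17 ≥ 31(1−δ^4) + 8δ^4, so 23·δ^4 ≥ 14 and δ^4 ≥ 14/23.
δ ≥ (14/23)^(1/4) ≈ 0.883.

0.883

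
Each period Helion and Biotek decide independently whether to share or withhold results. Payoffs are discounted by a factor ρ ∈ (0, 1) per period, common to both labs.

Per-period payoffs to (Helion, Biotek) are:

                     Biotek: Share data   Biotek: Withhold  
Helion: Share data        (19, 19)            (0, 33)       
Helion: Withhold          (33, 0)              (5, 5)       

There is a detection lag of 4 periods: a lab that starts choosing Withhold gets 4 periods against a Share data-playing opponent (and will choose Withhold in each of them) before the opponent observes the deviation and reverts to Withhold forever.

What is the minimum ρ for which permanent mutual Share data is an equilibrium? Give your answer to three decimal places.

0.841

Deviating for the 4 undetected periods gains 33−19 = 14 per period over cooperation, then loses 19−5 = 14 per period forever once punishment starts.
Gain: 14(1 + ρ + … + ρ^3); loss: 14·ρ^4/(1−ρ).
No profitable deviation ⇔ 14(1−ρ^4) ≤ 14·ρ^4, i.e. ρ^4 ≥ 14/(14+14) = 1/2.
Hence ρ ≥ (1/2)^(1/4) ≈ 0.841.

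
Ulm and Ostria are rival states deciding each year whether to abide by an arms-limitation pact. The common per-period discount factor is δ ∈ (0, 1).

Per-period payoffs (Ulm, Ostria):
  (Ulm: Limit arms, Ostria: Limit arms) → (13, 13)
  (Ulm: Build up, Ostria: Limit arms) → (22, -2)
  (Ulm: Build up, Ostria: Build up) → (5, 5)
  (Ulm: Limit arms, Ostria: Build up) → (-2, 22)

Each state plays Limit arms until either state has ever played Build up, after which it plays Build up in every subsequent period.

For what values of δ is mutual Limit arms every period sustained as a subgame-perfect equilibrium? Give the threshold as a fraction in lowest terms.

9/17

Cooperation forever yields 13 each period: 13/(1−δ).
Deviating yields 22 once, then 5 forever: 22 + 5δ/(1−δ).
No profitable deviation requires 13/(1−δ) ≥ 22 + 5δ/(1−δ).
Multiplying by (1−δ): 13 ≥ 22(1−δ) + 5δ = 22 − 17δ.
So 17δ ≥ 9, i.e. δ ≥ 9/17.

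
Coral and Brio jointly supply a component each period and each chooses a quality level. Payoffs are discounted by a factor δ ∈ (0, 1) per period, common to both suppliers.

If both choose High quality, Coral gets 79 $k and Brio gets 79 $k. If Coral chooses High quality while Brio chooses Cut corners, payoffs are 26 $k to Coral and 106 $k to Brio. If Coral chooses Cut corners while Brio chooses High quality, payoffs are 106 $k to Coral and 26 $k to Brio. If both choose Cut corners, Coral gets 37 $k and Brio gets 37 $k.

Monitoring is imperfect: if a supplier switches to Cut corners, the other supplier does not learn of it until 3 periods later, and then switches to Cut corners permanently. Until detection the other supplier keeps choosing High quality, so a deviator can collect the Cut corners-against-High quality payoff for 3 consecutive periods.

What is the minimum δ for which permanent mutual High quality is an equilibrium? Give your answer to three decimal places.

0.731

A deviator earns 106 for 3 periods, then 37 forever; cooperating earns 79 forever. Multiplying the IC by (1−δ):
79 ≥ 106(1−δ^3) + 37δ^3, so 69·δ^3 ≥ 27 and δ^3 ≥ 9/23.
δ ≥ (9/23)^(1/3) ≈ 0.731.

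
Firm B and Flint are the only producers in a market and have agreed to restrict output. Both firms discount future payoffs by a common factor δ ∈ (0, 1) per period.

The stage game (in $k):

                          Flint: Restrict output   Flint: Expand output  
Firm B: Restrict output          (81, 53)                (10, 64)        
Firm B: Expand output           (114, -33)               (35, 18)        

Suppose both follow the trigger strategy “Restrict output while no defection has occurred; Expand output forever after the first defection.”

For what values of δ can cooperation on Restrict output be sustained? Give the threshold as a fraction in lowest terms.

Firm B's threshold: (114−81)/(114−35) = 33/79.
Flint's threshold: (64−53)/(64−18) = 11/46.
33/79 > 11/46, so Firm B binds and δ* = 33/79.

33/79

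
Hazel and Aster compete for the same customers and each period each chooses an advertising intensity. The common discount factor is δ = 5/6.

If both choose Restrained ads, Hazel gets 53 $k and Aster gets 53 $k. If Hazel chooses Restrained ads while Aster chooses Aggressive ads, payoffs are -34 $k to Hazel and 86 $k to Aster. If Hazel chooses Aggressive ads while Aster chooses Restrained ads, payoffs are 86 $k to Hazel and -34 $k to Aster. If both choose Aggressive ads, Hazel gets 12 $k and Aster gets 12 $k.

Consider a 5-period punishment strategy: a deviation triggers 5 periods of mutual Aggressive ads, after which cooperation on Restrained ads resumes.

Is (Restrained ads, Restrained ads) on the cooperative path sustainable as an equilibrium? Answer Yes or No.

IC: δ+…+δ^5 ≥ (86−53)/(53−12) = 33/41.
At δ = 5/6: partial sum = 2.9906 ≥ 0.8049. Cooperation sustainable.

Yes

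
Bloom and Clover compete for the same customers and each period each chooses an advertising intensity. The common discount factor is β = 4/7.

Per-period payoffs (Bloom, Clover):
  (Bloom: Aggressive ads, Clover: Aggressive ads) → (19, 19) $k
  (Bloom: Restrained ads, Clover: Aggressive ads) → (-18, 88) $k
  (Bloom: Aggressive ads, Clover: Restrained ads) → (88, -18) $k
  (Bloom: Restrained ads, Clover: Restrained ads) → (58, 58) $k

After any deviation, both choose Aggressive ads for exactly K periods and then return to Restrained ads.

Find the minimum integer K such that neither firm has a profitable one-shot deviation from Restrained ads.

IC: β(1−β^K)/(1−β) ≥ (88−58)/(58−19) = 10/13.
With β = 4/7: need 1 − β^K ≥ 10/13·(1−4/7)/(4/7), i.e. β^K ≤ 0.4231.
Since (4/7)^1 = 0.5714 and (4/7)^2 = 0.3265, the smallest such K is 2.

2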